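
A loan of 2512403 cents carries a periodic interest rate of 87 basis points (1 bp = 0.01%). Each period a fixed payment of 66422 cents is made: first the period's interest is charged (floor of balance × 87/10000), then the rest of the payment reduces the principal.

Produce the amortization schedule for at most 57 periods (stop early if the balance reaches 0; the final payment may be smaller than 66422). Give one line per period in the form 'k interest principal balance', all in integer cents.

1. interest=⌊2512403·87/10000⌋=21857; principal=66422-21857=44565; balance=2512403-44565=2467838
2. interest=⌊2467838·87/10000⌋=21470; principal=66422-21470=44952; balance=2467838-44952=2422886
3. interest=⌊2422886·87/10000⌋=21079; principal=66422-21079=45343; balance=2422886-45343=2377543
4. interest=⌊2377543·87/10000⌋=20684; principal=66422-20684=45738; balance=2377543-45738=2331805
5. interest=⌊2331805·87/10000⌋=20286; principal=66422-20286=46136; balance=2331805-46136=2285669
6. interest=⌊2285669·87/10000⌋=19885; principal=66422-19885=46537; balance=2285669-46537=2239132
7. interest=⌊2239132·87/10000⌋=19480; principal=66422-19480=46942; balance=2239132-46942=2192190
8. interest=⌊2192190·87/10000⌋=19072; principal=66422-19072=47350; balance=2192190-47350=2144840
9. interest=⌊2144840·87/10000⌋=18660; principal=66422-18660=47762; balance=2144840-47762=2097078
10. interest=⌊2097078·87/10000⌋=18244; principal=66422-18244=48178; balance=2097078-48178=2048900
11. interest=⌊2048900·87/10000⌋=17825; principal=66422-17825=48597; balance=2048900-48597=2000303
12. interest=⌊2000303·87/10000⌋=17402; principal=66422-17402=49020; balance=2000303-49020=1951283
13. interest=⌊1951283·87/10000⌋=16976; principal=66422-16976=49446; balance=1951283-49446=1901837
14. interest=⌊1901837·87/10000⌋=16545; principal=66422-16545=49877; balance=1901837-49877=1851960
15. interest=⌊1851960·87/10000⌋=16112; principal=66422-16112=50310; balance=1851960-50310=1801650
16. interest=⌊1801650·87/10000⌋=15674; principal=66422-15674=50748; balance=1801650-50748=1750902
17. interest=⌊1750902·87/10000⌋=15232; principal=66422-15232=51190; balance=1750902-51190=1699712
18. interest=⌊1699712·87/10000⌋=14787; principal=66422-14787=51635; balance=1699712-51635=1648077
19. interest=⌊1648077·87/10000⌋=14338; principal=66422-14338=52084; balance=1648077-52084=1595993
20. interest=⌊1595993·87/10000⌋=13885; principal=66422-13885=52537; balance=1595993-52537=1543456
21. interest=⌊1543456·87/10000⌋=13428; principal=66422-13428=52994; balance=1543456-52994=1490462
22. interest=⌊1490462·87/10000⌋=12967; principal=66422-12967=53455; balance=1490462-53455=1437007
23. interest=⌊1437007·87/10000⌋=12501; principal=66422-12501=53921; balance=1437007-53921=1383086
24. interest=⌊1383086·87/10000⌋=12032; principal=66422-12032=54390; balance=1383086-54390=1328696
25. interest=⌊1328696·87/10000⌋=11559; principal=66422-11559=54863; balance=1328696-54863=1273833
26. interest=⌊1273833·87/10000⌋=11082; principal=66422-11082=55340; balance=1273833-55340=1218493
27. interest=⌊1218493·87/10000⌋=10600; principal=66422-10600=55822; balance=1218493-55822=1162671
28. interest=⌊1162671·87/10000⌋=10115; principal=66422-10115=56307; balance=1162671-56307=1106364
29. interest=⌊1106364·87/10000⌋=9625; principal=66422-9625=56797; balance=1106364-56797=1049567
30. interest=⌊1049567·87/10000⌋=9131; principal=66422-9131=57291; balance=1049567-57291=992276
31. interest=⌊992276·87/10000⌋=8632; principal=66422-8632=57790; balance=992276-57790=934486
32. interest=⌊934486·87/10000⌋=8130; principal=66422-8130=58292; balance=934486-58292=876194
33. interest=⌊876194·87/10000⌋=7622; principal=66422-7622=58800; balance=876194-58800=817394
34. interest=⌊817394·87/10000⌋=7111; principal=66422-7111=59311; balance=817394-59311=758083
35. interest=⌊758083·87/10000⌋=6595; principal=66422-6595=59827; balance=758083-59827=698256
36. interest=⌊698256·87/10000⌋=6074; principal=66422-6074=60348; balance=698256-60348=637908
37. interest=⌊637908·87/10000⌋=5549; principal=66422-5549=60873; balance=637908-60873=577035
38. interest=⌊577035·87/10000⌋=5020; principal=66422-5020=61402; balance=577035-61402=515633
39. interest=⌊515633·87/10000⌋=4486; principal=66422-4486=61936; balance=515633-61936=453697
40. interest=⌊453697·87/10000⌋=3947; principal=66422-3947=62475; balance=453697-62475=391222
41. interest=⌊391222·87/10000⌋=3403; principal=66422-3403=63019; balance=391222-63019=328203
42. interest=⌊328203·87/10000⌋=2855; principal=66422-2855=63567; balance=328203-63567=264636
43. interest=⌊264636·87/10000⌋=2302; principal=66422-2302=64120; balance=264636-64120=200516
44. interest=⌊200516·87/10000⌋=1744; principal=66422-1744=64678; balance=200516-64678=135838
45. interest=⌊135838·87/10000⌋=1181; principal=66422-1181=65241; balance=135838-65241=70597
46. interest=⌊70597·87/10000⌋=614; principal=66422-614=65808; balance=70597-65808=4789
47. interest=⌊4789·87/10000⌋=41; principal=min(66422-41,4789)=4789; balance=4789-4789=0

1 21857 44565 2467838
2 21470 44952 2422886
3 21079 45343 2377543
4 20684 45738 2331805
5 20286 46136 2285669
6 19885 46537 2239132
7 19480 46942 2192190
8 19072 47350 2144840
9 18660 47762 2097078
10 18244 48178 2048900
11 17825 48597 2000303
12 17402 49020 1951283
13 16976 49446 1901837
14 16545 49877 1851960
15 16112 50310 1801650
16 15674 50748 1750902
17 15232 51190 1699712
18 14787 51635 1648077
19 14338 52084 1595993
20 13885 52537 1543456
21 13428 52994 1490462
22 12967 53455 1437007
23 12501 53921 1383086
24 12032 54390 1328696
25 11559 54863 1273833
26 11082 55340 1218493
27 10600 55822 1162671
28 10115 56307 1106364
29 9625 56797 1049567
30 9131 57291 992276
31 8632 57790 934486
32 8130 58292 876194
33 7622 58800 817394
34 7111 59311 758083
35 6595 59827 698256
36 6074 60348 637908
37 5549 60873 577035
38 5020 61402 515633
39 4486 61936 453697
40 3947 62475 391222
41 3403 63019 328203
42 2855 63567 264636
43 2302 64120 200516
44 1744 64678 135838
45 1181 65241 70597
46 614 65808 4789
47 41 4789 0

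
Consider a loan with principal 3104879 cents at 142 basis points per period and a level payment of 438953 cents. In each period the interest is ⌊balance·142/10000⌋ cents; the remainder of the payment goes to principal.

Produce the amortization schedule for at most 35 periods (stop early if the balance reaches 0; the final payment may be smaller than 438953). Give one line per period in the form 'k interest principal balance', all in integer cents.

1. interest=⌊3104879·142/10000⌋=44089; principal=438953-44089=394864; balance=3104879-394864=2710015
2. interest=⌊2710015·142/10000⌋=38482; principal=438953-38482=400471; balance=2710015-400471=2309544
3. interest=⌊2309544·142/10000⌋=32795; principal=438953-32795=406158; balance=2309544-406158=1903386
4. interest=⌊1903386·142/10000⌋=27028; principal=438953-27028=411925; balance=1903386-411925=1491461
5. interest=⌊1491461·142/10000⌋=21178; principal=438953-21178=417775; balance=1491461-417775=1073686
6. interest=⌊1073686·142/10000⌋=15246; principal=438953-15246=423707; balance=1073686-423707=649979
7. interest=⌊649979·142/10000⌋=9229; principal=438953-9229=429724; balance=649979-429724=220255
8. interest=⌊220255·142/10000⌋=3127; principal=min(438953-3127,220255)=220255; balance=220255-220255=0

1 44089 394864 2710015
2 38482 400471 2309544
3 32795 406158 1903386
4 27028 411925 1491461
5 21178 417775 1073686
6 15246 423707 649979
7 9229 429724 220255
8 3127 220255 0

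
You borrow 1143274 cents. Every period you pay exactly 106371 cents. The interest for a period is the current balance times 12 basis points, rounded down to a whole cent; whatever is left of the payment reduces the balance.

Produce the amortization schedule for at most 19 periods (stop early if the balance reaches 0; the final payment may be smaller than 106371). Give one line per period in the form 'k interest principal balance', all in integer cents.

1. interest=⌊1143274·12/10000⌋=1371; principal=106371-1371=105000; balance=1143274-105000=1038274
2. interest=⌊1038274·12/10000⌋=1245; principal=106371-1245=105126; balance=1038274-105126=933148
3. interest=⌊933148·12/10000⌋=1119; principal=106371-1119=105252; balance=933148-105252=827896
4. interest=⌊827896·12/10000⌋=993; principal=106371-993=105378; balance=827896-105378=722518
5. interest=⌊722518·12/10000⌋=867; principal=106371-867=105504; balance=722518-105504=617014
6. interest=⌊617014·12/10000⌋=740; principal=106371-740=105631; balance=617014-105631=511383
7. interest=⌊511383·12/10000⌋=613; principal=106371-613=105758; balance=511383-105758=405625
8. interest=⌊405625·12/10000⌋=486; principal=106371-486=105885; balance=405625-105885=299740
9. interest=⌊299740·12/10000⌋=359; principal=106371-359=106012; balance=299740-106012=193728
10. interest=⌊193728·12/10000⌋=232; principal=106371-232=106139; balance=193728-106139=87589
11. interest=⌊87589·12/10000⌋=105; principal=min(106371-105,87589)=87589; balance=87589-87589=0

1 1371 105000 1038274
2 1245 105126 933148
3 1119 105252 827896
4 993 105378 722518
5 867 105504 617014
6 740 105631 511383
7 613 105758 405625
8 486 105885 299740
9 359 106012 193728
10 232 106139 87589
11 105 87589 0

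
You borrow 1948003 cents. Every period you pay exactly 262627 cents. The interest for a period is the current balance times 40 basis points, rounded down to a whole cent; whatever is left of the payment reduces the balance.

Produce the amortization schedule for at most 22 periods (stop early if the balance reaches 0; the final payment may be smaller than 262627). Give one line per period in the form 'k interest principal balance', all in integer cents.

1. interest=⌊1948003·40/10000⌋=7792; principal=262627-7792=254835; balance=1948003-254835=1693168
2. interest=⌊1693168·40/10000⌋=6772; principal=262627-6772=255855; balance=1693168-255855=1437313
3. interest=⌊1437313·40/10000⌋=5749; principal=262627-5749=256878; balance=1437313-256878=1180435
4. interest=⌊1180435·40/10000⌋=4721; principal=262627-4721=257906; balance=1180435-257906=922529
5. interest=⌊922529·40/10000⌋=3690; principal=262627-3690=258937; balance=922529-258937=663592
6. interest=⌊663592·40/10000⌋=2654; principal=262627-2654=259973; balance=663592-259973=403619
7. interest=⌊403619·40/10000⌋=1614; principal=262627-1614=261013; balance=403619-261013=142606
8. interest=⌊142606·40/10000⌋=570; principal=min(262627-570,142606)=142606; balance=142606-142606=0

1 7792 254835 1693168
2 6772 255855 1437313
3 5749 256878 1180435
4 4721 257906 922529
5 3690 258937 663592
6 2654 259973 403619
7 1614 261013 142606
8 570 142606 0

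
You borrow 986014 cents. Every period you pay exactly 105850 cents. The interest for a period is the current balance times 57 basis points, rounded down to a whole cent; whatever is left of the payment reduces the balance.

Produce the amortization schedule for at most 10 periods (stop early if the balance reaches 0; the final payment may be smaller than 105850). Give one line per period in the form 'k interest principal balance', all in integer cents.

1. interest=⌊986014·57/10000⌋=5620; principal=105850-5620=100230; balance=986014-100230=885784
2. interest=⌊885784·57/10000⌋=5048; principal=105850-5048=100802; balance=885784-100802=784982
3. interest=⌊784982·57/10000⌋=4474; principal=105850-4474=101376; balance=784982-101376=683606
4. interest=⌊683606·57/10000⌋=3896; principal=105850-3896=101954; balance=683606-101954=581652
5. interest=⌊581652·57/10000⌋=3315; principal=105850-3315=102535; balance=581652-102535=479117
6. interest=⌊479117·57/10000⌋=2730; principal=105850-2730=103120; balance=479117-103120=375997
7. interest=⌊375997·57/10000⌋=2143; principal=105850-2143=103707; balance=375997-103707=272290
8. interest=⌊272290·57/10000⌋=1552; principal=105850-1552=104298; balance=272290-104298=167992
9. interest=⌊167992·57/10000⌋=957; principal=105850-957=104893; balance=167992-104893=63099
10. interest=⌊63099·57/10000⌋=359; principal=min(105850-359,63099)=63099; balance=63099-63099=0

1 5620 100230 885784
2 5048 100802 784982
3 4474 101376 683606
4 3896 101954 581652
5 3315 102535 479117
6 2730 103120 375997
7 2143 103707 272290
8 1552 104298 167992
9 957 104893 63099
10 359 63099 0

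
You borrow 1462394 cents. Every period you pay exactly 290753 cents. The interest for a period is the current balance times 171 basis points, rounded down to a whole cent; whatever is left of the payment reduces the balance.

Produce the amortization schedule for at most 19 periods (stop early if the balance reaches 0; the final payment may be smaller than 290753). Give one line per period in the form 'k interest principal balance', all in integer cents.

1 25006 265747 1196647
2 20462 270291 926356
3 15840 274913 651443
4 11139 279614 371829
5 6358 284395 87434
6 1495 87434 0

1. interest=⌊1462394·171/10000⌋=25006; principal=290753-25006=265747; balance=1462394-265747=1196647
2. interest=⌊1196647·171/10000⌋=20462; principal=290753-20462=270291; balance=1196647-270291=926356
3. interest=⌊926356·171/10000⌋=15840; principal=290753-15840=274913; balance=926356-274913=651443
4. interest=⌊651443·171/10000⌋=11139; principal=290753-11139=279614; balance=651443-279614=371829
5. interest=⌊371829·171/10000⌋=6358; principal=290753-6358=284395; balance=371829-284395=87434
6. interest=⌊87434·171/10000⌋=1495; principal=min(290753-1495,87434)=87434; balance=87434-87434=0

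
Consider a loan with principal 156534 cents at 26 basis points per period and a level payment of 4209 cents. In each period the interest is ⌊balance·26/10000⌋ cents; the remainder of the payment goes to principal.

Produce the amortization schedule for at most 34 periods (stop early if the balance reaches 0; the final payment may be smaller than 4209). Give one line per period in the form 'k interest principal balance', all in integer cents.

1 406 3803 152731
2 397 3812 148919
3 387 3822 145097
4 377 3832 141265
5 367 3842 137423
6 357 3852 133571
7 347 3862 129709
8 337 3872 125837
9 327 3882 121955
10 317 3892 118063
11 306 3903 114160
12 296 3913 110247
13 286 3923 106324
14 276 3933 102391
15 266 3943 98448
16 255 3954 94494
17 245 3964 90530
18 235 3974 86556
19 225 3984 82572
20 214 3995 78577
21 204 4005 74572
22 193 4016 70556
23 183 4026 66530
24 172 4037 62493
25 162 4047 58446
26 151 4058 54388
27 141 4068 50320
28 130 4079 46241
29 120 4089 42152
30 109 4100 38052
31 98 4111 33941
32 88 4121 29820
33 77 4132 25688
34 66 4143 21545

1. interest=⌊156534·26/10000⌋=406; principal=4209-406=3803; balance=156534-3803=152731
2. interest=⌊152731·26/10000⌋=397; principal=4209-397=3812; balance=152731-3812=148919
3. interest=⌊148919·26/10000⌋=387; principal=4209-387=3822; balance=148919-3822=145097
4. interest=⌊145097·26/10000⌋=377; principal=4209-377=3832; balance=145097-3832=141265
5. interest=⌊141265·26/10000⌋=367; principal=4209-367=3842; balance=141265-3842=137423
6. interest=⌊137423·26/10000⌋=357; principal=4209-357=3852; balance=137423-3852=133571
7. interest=⌊133571·26/10000⌋=347; principal=4209-347=3862; balance=133571-3862=129709
8. interest=⌊129709·26/10000⌋=337; principal=4209-337=3872; balance=129709-3872=125837
9. interest=⌊125837·26/10000⌋=327; principal=4209-327=3882; balance=125837-3882=121955
10. interest=⌊121955·26/10000⌋=317; principal=4209-317=3892; balance=121955-3892=118063
11. interest=⌊118063·26/10000⌋=306; principal=4209-306=3903; balance=118063-3903=114160
12. interest=⌊114160·26/10000⌋=296; principal=4209-296=3913; balance=114160-3913=110247
13. interest=⌊110247·26/10000⌋=286; principal=4209-286=3923; balance=110247-3923=106324
14. interest=⌊106324·26/10000⌋=276; principal=4209-276=3933; balance=106324-3933=102391
15. interest=⌊102391·26/10000⌋=266; principal=4209-266=3943; balance=102391-3943=98448
16. interest=⌊98448·26/10000⌋=255; principal=4209-255=3954; balance=98448-3954=94494
17. interest=⌊94494·26/10000⌋=245; principal=4209-245=3964; balance=94494-3964=90530
18. interest=⌊90530·26/10000⌋=235; principal=4209-235=3974; balance=90530-3974=86556
19. interest=⌊86556·26/10000⌋=225; principal=4209-225=3984; balance=86556-3984=82572
20. interest=⌊82572·26/10000⌋=214; principal=4209-214=3995; balance=82572-3995=78577
21. interest=⌊78577·26/10000⌋=204; principal=4209-204=4005; balance=78577-4005=74572
22. interest=⌊74572·26/10000⌋=193; principal=4209-193=4016; balance=74572-4016=70556
23. interest=⌊70556·26/10000⌋=183; principal=4209-183=4026; balance=70556-4026=66530
24. interest=⌊66530·26/10000⌋=172; principal=4209-172=4037; balance=66530-4037=62493
25. interest=⌊62493·26/10000⌋=162; principal=4209-162=4047; balance=62493-4047=58446
26. interest=⌊58446·26/10000⌋=151; principal=4209-151=4058; balance=58446-4058=54388
27. interest=⌊54388·26/10000⌋=141; principal=4209-141=4068; balance=54388-4068=50320
28. interest=⌊50320·26/10000⌋=130; principal=4209-130=4079; balance=50320-4079=46241
29. interest=⌊46241·26/10000⌋=120; principal=4209-120=4089; balance=46241-4089=42152
30. interest=⌊42152·26/10000⌋=109; principal=4209-109=4100; balance=42152-4100=38052
31. interest=⌊38052·26/10000⌋=98; principal=4209-98=4111; balance=38052-4111=33941
32. interest=⌊33941·26/10000⌋=88; principal=4209-88=4121; balance=33941-4121=29820
33. interest=⌊29820·26/10000⌋=77; principal=4209-77=4132; balance=29820-4132=25688
34. interest=⌊25688·26/10000⌋=66; principal=4209-66=4143; balance=25688-4143=21545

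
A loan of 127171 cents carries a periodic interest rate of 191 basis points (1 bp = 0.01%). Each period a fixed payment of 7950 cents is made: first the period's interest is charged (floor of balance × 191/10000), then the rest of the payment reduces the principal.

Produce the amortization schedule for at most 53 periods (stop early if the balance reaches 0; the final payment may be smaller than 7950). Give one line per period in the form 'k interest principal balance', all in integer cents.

1. interest=⌊127171·191/10000⌋=2428; principal=7950-2428=5522; balance=127171-5522=121649
2. interest=⌊121649·191/10000⌋=2323; principal=7950-2323=5627; balance=121649-5627=116022
3. interest=⌊116022·191/10000⌋=2216; principal=7950-2216=5734; balance=116022-5734=110288
4. interest=⌊110288·191/10000⌋=2106; principal=7950-2106=5844; balance=110288-5844=104444
5. interest=⌊104444·191/10000⌋=1994; principal=7950-1994=5956; balance=104444-5956=98488
6. interest=⌊98488·191/10000⌋=1881; principal=7950-1881=6069; balance=98488-6069=92419
7. interest=⌊92419·191/10000⌋=1765; principal=7950-1765=6185; balance=92419-6185=86234
8. interest=⌊86234·191/10000⌋=1647; principal=7950-1647=6303; balance=86234-6303=79931
9. interest=⌊79931·191/10000⌋=1526; principal=7950-1526=6424; balance=79931-6424=73507
10. interest=⌊73507·191/10000⌋=1403; principal=7950-1403=6547; balance=73507-6547=66960
11. interest=⌊66960·191/10000⌋=1278; principal=7950-1278=6672; balance=66960-6672=60288
12. interest=⌊60288·191/10000⌋=1151; principal=7950-1151=6799; balance=60288-6799=53489
13. interest=⌊53489·191/10000⌋=1021; principal=7950-1021=6929; balance=53489-6929=46560
14. interest=⌊46560·191/10000⌋=889; principal=7950-889=7061; balance=46560-7061=39499
15. interest=⌊39499·191/10000⌋=754; principal=7950-754=7196; balance=39499-7196=32303
16. interest=⌊32303·191/10000⌋=616; principal=7950-616=7334; balance=32303-7334=24969
17. interest=⌊24969·191/10000⌋=476; principal=7950-476=7474; balance=24969-7474=17495
18. interest=⌊17495·191/10000⌋=334; principal=7950-334=7616; balance=17495-7616=9879
19. interest=⌊9879·191/10000⌋=188; principal=7950-188=7762; balance=9879-7762=2117
20. interest=⌊2117·191/10000⌋=40; principal=min(7950-40,2117)=2117; balance=2117-2117=0

1 2428 5522 121649
2 2323 5627 116022
3 2216 5734 110288
4 2106 5844 104444
5 1994 5956 98488
6 1881 6069 92419
7 1765 6185 86234
8 1647 6303 79931
9 1526 6424 73507
10 1403 6547 66960
11 1278 6672 60288
12 1151 6799 53489
13 1021 6929 46560
14 889 7061 39499
15 754 7196 32303
16 616 7334 24969
17 476 7474 17495
18 334 7616 9879
19 188 7762 2117
20 40 2117 0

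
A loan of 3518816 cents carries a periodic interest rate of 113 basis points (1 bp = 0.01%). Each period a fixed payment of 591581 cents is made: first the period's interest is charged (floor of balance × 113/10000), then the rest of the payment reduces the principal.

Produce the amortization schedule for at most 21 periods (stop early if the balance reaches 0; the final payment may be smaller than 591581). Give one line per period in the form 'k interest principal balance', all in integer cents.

1 39762 551819 2966997
2 33527 558054 2408943
3 27221 564360 1844583
4 20843 570738 1273845
5 14394 577187 696658
6 7872 583709 112949
7 1276 112949 0

1. interest=⌊3518816·113/10000⌋=39762; principal=591581-39762=551819; balance=3518816-551819=2966997
2. interest=⌊2966997·113/10000⌋=33527; principal=591581-33527=558054; balance=2966997-558054=2408943
3. interest=⌊2408943·113/10000⌋=27221; principal=591581-27221=564360; balance=2408943-564360=1844583
4. interest=⌊1844583·113/10000⌋=20843; principal=591581-20843=570738; balance=1844583-570738=1273845
5. interest=⌊1273845·113/10000⌋=14394; principal=591581-14394=577187; balance=1273845-577187=696658
6. interest=⌊696658·113/10000⌋=7872; principal=591581-7872=583709; balance=696658-583709=112949
7. interest=⌊112949·113/10000⌋=1276; principal=min(591581-1276,112949)=112949; balance=112949-112949=0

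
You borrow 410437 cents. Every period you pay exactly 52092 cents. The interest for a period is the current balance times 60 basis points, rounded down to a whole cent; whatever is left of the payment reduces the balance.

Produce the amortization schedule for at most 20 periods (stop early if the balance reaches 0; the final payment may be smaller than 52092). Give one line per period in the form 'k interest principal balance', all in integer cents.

1 2462 49630 360807
2 2164 49928 310879
3 1865 50227 260652
4 1563 50529 210123
5 1260 50832 159291
6 955 51137 108154
7 648 51444 56710
8 340 51752 4958
9 29 4958 0

1. interest=⌊410437·60/10000⌋=2462; principal=52092-2462=49630; balance=410437-49630=360807
2. interest=⌊360807·60/10000⌋=2164; principal=52092-2164=49928; balance=360807-49928=310879
3. interest=⌊310879·60/10000⌋=1865; principal=52092-1865=50227; balance=310879-50227=260652
4. interest=⌊260652·60/10000⌋=1563; principal=52092-1563=50529; balance=260652-50529=210123
5. interest=⌊210123·60/10000⌋=1260; principal=52092-1260=50832; balance=210123-50832=159291
6. interest=⌊159291·60/10000⌋=955; principal=52092-955=51137; balance=159291-51137=108154
7. interest=⌊108154·60/10000⌋=648; principal=52092-648=51444; balance=108154-51444=56710
8. interest=⌊56710·60/10000⌋=340; principal=52092-340=51752; balance=56710-51752=4958
9. interest=⌊4958·60/10000⌋=29; principal=min(52092-29,4958)=4958; balance=4958-4958=0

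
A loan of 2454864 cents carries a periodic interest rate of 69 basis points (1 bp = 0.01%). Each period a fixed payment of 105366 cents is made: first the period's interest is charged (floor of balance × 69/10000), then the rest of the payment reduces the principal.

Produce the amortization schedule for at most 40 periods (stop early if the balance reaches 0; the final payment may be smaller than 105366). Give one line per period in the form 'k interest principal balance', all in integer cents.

1. interest=⌊2454864·69/10000⌋=16938; principal=105366-16938=88428; balance=2454864-88428=2366436
2. interest=⌊2366436·69/10000⌋=16328; principal=105366-16328=89038; balance=2366436-89038=2277398
3. interest=⌊2277398·69/10000⌋=15714; principal=105366-15714=89652; balance=2277398-89652=2187746
4. interest=⌊2187746·69/10000⌋=15095; principal=105366-15095=90271; balance=2187746-90271=2097475
5. interest=⌊2097475·69/10000⌋=14472; principal=105366-14472=90894; balance=2097475-90894=2006581
6. interest=⌊2006581·69/10000⌋=13845; principal=105366-13845=91521; balance=2006581-91521=1915060
7. interest=⌊1915060·69/10000⌋=13213; principal=105366-13213=92153; balance=1915060-92153=1822907
8. interest=⌊1822907·69/10000⌋=12578; principal=105366-12578=92788; balance=1822907-92788=1730119
9. interest=⌊1730119·69/10000⌋=11937; principal=105366-11937=93429; balance=1730119-93429=1636690
10. interest=⌊1636690·69/10000⌋=11293; principal=105366-11293=94073; balance=1636690-94073=1542617
11. interest=⌊1542617·69/10000⌋=10644; principal=105366-10644=94722; balance=1542617-94722=1447895
12. interest=⌊1447895·69/10000⌋=9990; principal=105366-9990=95376; balance=1447895-95376=1352519
13. interest=⌊1352519·69/10000⌋=9332; principal=105366-9332=96034; balance=1352519-96034=1256485
14. interest=⌊1256485·69/10000⌋=8669; principal=105366-8669=96697; balance=1256485-96697=1159788
15. interest=⌊1159788·69/10000⌋=8002; principal=105366-8002=97364; balance=1159788-97364=1062424
16. interest=⌊1062424·69/10000⌋=7330; principal=105366-7330=98036; balance=1062424-98036=964388
17. interest=⌊964388·69/10000⌋=6654; principal=105366-6654=98712; balance=964388-98712=865676
18. interest=⌊865676·69/10000⌋=5973; principal=105366-5973=99393; balance=865676-99393=766283
19. interest=⌊766283·69/10000⌋=5287; principal=105366-5287=100079; balance=766283-100079=666204
20. interest=⌊666204·69/10000⌋=4596; principal=105366-4596=100770; balance=666204-100770=565434
21. interest=⌊565434·69/10000⌋=3901; principal=105366-3901=101465; balance=565434-101465=463969
22. interest=⌊463969·69/10000⌋=3201; principal=105366-3201=102165; balance=463969-102165=361804
23. interest=⌊361804·69/10000⌋=2496; principal=105366-2496=102870; balance=361804-102870=258934
24. interest=⌊258934·69/10000⌋=1786; principal=105366-1786=103580; balance=258934-103580=155354
25. interest=⌊155354·69/10000⌋=1071; principal=105366-1071=104295; balance=155354-104295=51059
26. interest=⌊51059·69/10000⌋=352; principal=min(105366-352,51059)=51059; balance=51059-51059=0

1 16938 88428 2366436
2 16328 89038 2277398
3 15714 89652 2187746
4 15095 90271 2097475
5 14472 90894 2006581
6 13845 91521 1915060
7 13213 92153 1822907
8 12578 92788 1730119
9 11937 93429 1636690
10 11293 94073 1542617
11 10644 94722 1447895
12 9990 95376 1352519
13 9332 96034 1256485
14 8669 96697 1159788
15 8002 97364 1062424
16 7330 98036 964388
17 6654 98712 865676
18 5973 99393 766283
19 5287 100079 666204
20 4596 100770 565434
21 3901 101465 463969
22 3201 102165 361804
23 2496 102870 258934
24 1786 103580 155354
25 1071 104295 51059
26 352 51059 0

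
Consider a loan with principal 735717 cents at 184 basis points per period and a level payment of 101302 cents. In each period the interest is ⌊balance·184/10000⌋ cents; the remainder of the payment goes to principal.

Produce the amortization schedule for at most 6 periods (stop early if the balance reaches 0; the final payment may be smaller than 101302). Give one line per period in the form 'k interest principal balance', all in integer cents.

1. interest=⌊735717·184/10000⌋=13537; principal=101302-13537=87765; balance=735717-87765=647952
2. interest=⌊647952·184/10000⌋=11922; principal=101302-11922=89380; balance=647952-89380=558572
3. interest=⌊558572·184/10000⌋=10277; principal=101302-10277=91025; balance=558572-91025=467547
4. interest=⌊467547·184/10000⌋=8602; principal=101302-8602=92700; balance=467547-92700=374847
5. interest=⌊374847·184/10000⌋=6897; principal=101302-6897=94405; balance=374847-94405=280442
6. interest=⌊280442·184/10000⌋=5160; principal=101302-5160=96142; balance=280442-96142=184300

1 13537 87765 647952
2 11922 89380 558572
3 10277 91025 467547
4 8602 92700 374847
5 6897 94405 280442
6 5160 96142 184300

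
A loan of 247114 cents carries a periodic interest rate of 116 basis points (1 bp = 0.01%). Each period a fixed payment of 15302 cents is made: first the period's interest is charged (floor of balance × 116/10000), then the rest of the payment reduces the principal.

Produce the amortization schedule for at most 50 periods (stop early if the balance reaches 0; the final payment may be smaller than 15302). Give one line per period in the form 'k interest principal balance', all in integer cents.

1. interest=⌊247114·116/10000⌋=2866; principal=15302-2866=12436; balance=247114-12436=234678
2. interest=⌊234678·116/10000⌋=2722; principal=15302-2722=12580; balance=234678-12580=222098
3. interest=⌊222098·116/10000⌋=2576; principal=15302-2576=12726; balance=222098-12726=209372
4. interest=⌊209372·116/10000⌋=2428; principal=15302-2428=12874; balance=209372-12874=196498
5. interest=⌊196498·116/10000⌋=2279; principal=15302-2279=13023; balance=196498-13023=183475
6. interest=⌊183475·116/10000⌋=2128; principal=15302-2128=13174; balance=183475-13174=170301
7. interest=⌊170301·116/10000⌋=1975; principal=15302-1975=13327; balance=170301-13327=156974
8. interest=⌊156974·116/10000⌋=1820; principal=15302-1820=13482; balance=156974-13482=143492
9. interest=⌊143492·116/10000⌋=1664; principal=15302-1664=13638; balance=143492-13638=129854
10. interest=⌊129854·116/10000⌋=1506; principal=15302-1506=13796; balance=129854-13796=116058
11. interest=⌊116058·116/10000⌋=1346; principal=15302-1346=13956; balance=116058-13956=102102
12. interest=⌊102102·116/10000⌋=1184; principal=15302-1184=14118; balance=102102-14118=87984
13. interest=⌊87984·116/10000⌋=1020; principal=15302-1020=14282; balance=87984-14282=73702
14. interest=⌊73702·116/10000⌋=854; principal=15302-854=14448; balance=73702-14448=59254
15. interest=⌊59254·116/10000⌋=687; principal=15302-687=14615; balance=59254-14615=44639
16. interest=⌊44639·116/10000⌋=517; principal=15302-517=14785; balance=44639-14785=29854
17. interest=⌊29854·116/10000⌋=346; principal=15302-346=14956; balance=29854-14956=14898
18. interest=⌊14898·116/10000⌋=172; principal=min(15302-172,14898)=14898; balance=14898-14898=0

1 2866 12436 234678
2 2722 12580 222098
3 2576 12726 209372
4 2428 12874 196498
5 2279 13023 183475
6 2128 13174 170301
7 1975 13327 156974
8 1820 13482 143492
9 1664 13638 129854
10 1506 13796 116058
11 1346 13956 102102
12 1184 14118 87984
13 1020 14282 73702
14 854 14448 59254
15 687 14615 44639
16 517 14785 29854
17 346 14956 14898
18 172 14898 0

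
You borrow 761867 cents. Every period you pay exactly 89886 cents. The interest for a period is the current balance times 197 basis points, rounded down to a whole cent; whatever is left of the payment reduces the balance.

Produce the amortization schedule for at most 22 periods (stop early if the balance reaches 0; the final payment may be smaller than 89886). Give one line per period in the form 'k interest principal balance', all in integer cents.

1 15008 74878 686989
2 13533 76353 610636
3 12029 77857 532779
4 10495 79391 453388
5 8931 80955 372433
6 7336 82550 289883
7 5710 84176 205707
8 4052 85834 119873
9 2361 87525 32348
10 637 32348 0

1. interest=⌊761867·197/10000⌋=15008; principal=89886-15008=74878; balance=761867-74878=686989
2. interest=⌊686989·197/10000⌋=13533; principal=89886-13533=76353; balance=686989-76353=610636
3. interest=⌊610636·197/10000⌋=12029; principal=89886-12029=77857; balance=610636-77857=532779
4. interest=⌊532779·197/10000⌋=10495; principal=89886-10495=79391; balance=532779-79391=453388
5. interest=⌊453388·197/10000⌋=8931; principal=89886-8931=80955; balance=453388-80955=372433
6. interest=⌊372433·197/10000⌋=7336; principal=89886-7336=82550; balance=372433-82550=289883
7. interest=⌊289883·197/10000⌋=5710; principal=89886-5710=84176; balance=289883-84176=205707
8. interest=⌊205707·197/10000⌋=4052; principal=89886-4052=85834; balance=205707-85834=119873
9. interest=⌊119873·197/10000⌋=2361; principal=89886-2361=87525; balance=119873-87525=32348
10. interest=⌊32348·197/10000⌋=637; principal=min(89886-637,32348)=32348; balance=32348-32348=0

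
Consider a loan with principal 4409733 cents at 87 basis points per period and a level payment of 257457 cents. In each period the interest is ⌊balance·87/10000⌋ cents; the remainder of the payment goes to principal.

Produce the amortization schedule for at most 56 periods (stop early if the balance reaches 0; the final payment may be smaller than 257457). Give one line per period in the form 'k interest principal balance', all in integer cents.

1. interest=⌊4409733·87/10000⌋=38364; principal=257457-38364=219093; balance=4409733-219093=4190640
2. interest=⌊4190640·87/10000⌋=36458; principal=257457-36458=220999; balance=4190640-220999=3969641
3. interest=⌊3969641·87/10000⌋=34535; principal=257457-34535=222922; balance=3969641-222922=3746719
4. interest=⌊3746719·87/10000⌋=32596; principal=257457-32596=224861; balance=3746719-224861=3521858
5. interest=⌊3521858·87/10000⌋=30640; principal=257457-30640=226817; balance=3521858-226817=3295041
6. interest=⌊3295041·87/10000⌋=28666; principal=257457-28666=228791; balance=3295041-228791=3066250
7. interest=⌊3066250·87/10000⌋=26676; principal=257457-26676=230781; balance=3066250-230781=2835469
8. interest=⌊2835469·87/10000⌋=24668; principal=257457-24668=232789; balance=2835469-232789=2602680
9. interest=⌊2602680·87/10000⌋=22643; principal=257457-22643=234814; balance=2602680-234814=2367866
10. interest=⌊2367866·87/10000⌋=20600; principal=257457-20600=236857; balance=2367866-236857=2131009
11. interest=⌊2131009·87/10000⌋=18539; principal=257457-18539=238918; balance=2131009-238918=1892091
12. interest=⌊1892091·87/10000⌋=16461; principal=257457-16461=240996; balance=1892091-240996=1651095
13. interest=⌊1651095·87/10000⌋=14364; principal=257457-14364=243093; balance=1651095-243093=1408002
14. interest=⌊1408002·87/10000⌋=12249; principal=257457-12249=245208; balance=1408002-245208=1162794
15. interest=⌊1162794·87/10000⌋=10116; principal=257457-10116=247341; balance=1162794-247341=915453
16. interest=⌊915453·87/10000⌋=7964; principal=257457-7964=249493; balance=915453-249493=665960
17. interest=⌊665960·87/10000⌋=5793; principal=257457-5793=251664; balance=665960-251664=414296
18. interest=⌊414296·87/10000⌋=3604; principal=257457-3604=253853; balance=414296-253853=160443
19. interest=⌊160443·87/10000⌋=1395; principal=min(257457-1395,160443)=160443; balance=160443-160443=0

1 38364 219093 4190640
2 36458 220999 3969641
3 34535 222922 3746719
4 32596 224861 3521858
5 30640 226817 3295041
6 28666 228791 3066250
7 26676 230781 2835469
8 24668 232789 2602680
9 22643 234814 2367866
10 20600 236857 2131009
11 18539 238918 1892091
12 16461 240996 1651095
13 14364 243093 1408002
14 12249 245208 1162794
15 10116 247341 915453
16 7964 249493 665960
17 5793 251664 414296
18 3604 253853 160443
19 1395 160443 0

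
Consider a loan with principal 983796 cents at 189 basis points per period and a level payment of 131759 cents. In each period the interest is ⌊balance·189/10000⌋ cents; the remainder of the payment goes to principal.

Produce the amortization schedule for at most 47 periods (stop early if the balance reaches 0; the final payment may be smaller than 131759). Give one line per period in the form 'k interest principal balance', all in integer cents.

1. interest=⌊983796·189/10000⌋=18593; principal=131759-18593=113166; balance=983796-113166=870630
2. interest=⌊870630·189/10000⌋=16454; principal=131759-16454=115305; balance=870630-115305=755325
3. interest=⌊755325·189/10000⌋=14275; principal=131759-14275=117484; balance=755325-117484=637841
4. interest=⌊637841·189/10000⌋=12055; principal=131759-12055=119704; balance=637841-119704=518137
5. interest=⌊518137·189/10000⌋=9792; principal=131759-9792=121967; balance=518137-121967=396170
6. interest=⌊396170·189/10000⌋=7487; principal=131759-7487=124272; balance=396170-124272=271898
7. interest=⌊271898·189/10000⌋=5138; principal=131759-5138=126621; balance=271898-126621=145277
8. interest=⌊145277·189/10000⌋=2745; principal=131759-2745=129014; balance=145277-129014=16263
9. interest=⌊16263·189/10000⌋=307; principal=min(131759-307,16263)=16263; balance=16263-16263=0

1 18593 113166 870630
2 16454 115305 755325
3 14275 117484 637841
4 12055 119704 518137
5 9792 121967 396170
6 7487 124272 271898
7 5138 126621 145277
8 2745 129014 16263
9 307 16263 0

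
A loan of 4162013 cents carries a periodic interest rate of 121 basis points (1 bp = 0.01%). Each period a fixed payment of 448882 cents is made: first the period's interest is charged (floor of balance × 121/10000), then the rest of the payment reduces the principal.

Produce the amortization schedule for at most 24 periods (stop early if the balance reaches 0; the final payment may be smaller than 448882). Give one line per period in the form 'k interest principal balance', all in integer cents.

1 50360 398522 3763491
2 45538 403344 3360147
3 40657 408225 2951922
4 35718 413164 2538758
5 30718 418164 2120594
6 25659 423223 1697371
7 20538 428344 1269027
8 15355 433527 835500
9 10109 438773 396727
10 4800 396727 0

1. interest=⌊4162013·121/10000⌋=50360; principal=448882-50360=398522; balance=4162013-398522=3763491
2. interest=⌊3763491·121/10000⌋=45538; principal=448882-45538=403344; balance=3763491-403344=3360147
3. interest=⌊3360147·121/10000⌋=40657; principal=448882-40657=408225; balance=3360147-408225=2951922
4. interest=⌊2951922·121/10000⌋=35718; principal=448882-35718=413164; balance=2951922-413164=2538758
5. interest=⌊2538758·121/10000⌋=30718; principal=448882-30718=418164; balance=2538758-418164=2120594
6. interest=⌊2120594·121/10000⌋=25659; principal=448882-25659=423223; balance=2120594-423223=1697371
7. interest=⌊1697371·121/10000⌋=20538; principal=448882-20538=428344; balance=1697371-428344=1269027
8. interest=⌊1269027·121/10000⌋=15355; principal=448882-15355=433527; balance=1269027-433527=835500
9. interest=⌊835500·121/10000⌋=10109; principal=448882-10109=438773; balance=835500-438773=396727
10. interest=⌊396727·121/10000⌋=4800; principal=min(448882-4800,396727)=396727; balance=396727-396727=0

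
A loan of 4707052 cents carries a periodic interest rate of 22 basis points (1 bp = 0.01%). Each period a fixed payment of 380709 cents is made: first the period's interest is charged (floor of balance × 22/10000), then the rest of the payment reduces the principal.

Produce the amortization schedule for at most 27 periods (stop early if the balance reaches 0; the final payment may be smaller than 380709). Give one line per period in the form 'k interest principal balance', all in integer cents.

1 10355 370354 4336698
2 9540 371169 3965529
3 8724 371985 3593544
4 7905 372804 3220740
5 7085 373624 2847116
6 6263 374446 2472670
7 5439 375270 2097400
8 4614 376095 1721305
9 3786 376923 1344382
10 2957 377752 966630
11 2126 378583 588047
12 1293 379416 208631
13 458 208631 0

1. interest=⌊4707052·22/10000⌋=10355; principal=380709-10355=370354; balance=4707052-370354=4336698
2. interest=⌊4336698·22/10000⌋=9540; principal=380709-9540=371169; balance=4336698-371169=3965529
3. interest=⌊3965529·22/10000⌋=8724; principal=380709-8724=371985; balance=3965529-371985=3593544
4. interest=⌊3593544·22/10000⌋=7905; principal=380709-7905=372804; balance=3593544-372804=3220740
5. interest=⌊3220740·22/10000⌋=7085; principal=380709-7085=373624; balance=3220740-373624=2847116
6. interest=⌊2847116·22/10000⌋=6263; principal=380709-6263=374446; balance=2847116-374446=2472670
7. interest=⌊2472670·22/10000⌋=5439; principal=380709-5439=375270; balance=2472670-375270=2097400
8. interest=⌊2097400·22/10000⌋=4614; principal=380709-4614=376095; balance=2097400-376095=1721305
9. interest=⌊1721305·22/10000⌋=3786; principal=380709-3786=376923; balance=1721305-376923=1344382
10. interest=⌊1344382·22/10000⌋=2957; principal=380709-2957=377752; balance=1344382-377752=966630
11. interest=⌊966630·22/10000⌋=2126; principal=380709-2126=378583; balance=966630-378583=588047
12. interest=⌊588047·22/10000⌋=1293; principal=380709-1293=379416; balance=588047-379416=208631
13. interest=⌊208631·22/10000⌋=458; principal=min(380709-458,208631)=208631; balance=208631-208631=0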